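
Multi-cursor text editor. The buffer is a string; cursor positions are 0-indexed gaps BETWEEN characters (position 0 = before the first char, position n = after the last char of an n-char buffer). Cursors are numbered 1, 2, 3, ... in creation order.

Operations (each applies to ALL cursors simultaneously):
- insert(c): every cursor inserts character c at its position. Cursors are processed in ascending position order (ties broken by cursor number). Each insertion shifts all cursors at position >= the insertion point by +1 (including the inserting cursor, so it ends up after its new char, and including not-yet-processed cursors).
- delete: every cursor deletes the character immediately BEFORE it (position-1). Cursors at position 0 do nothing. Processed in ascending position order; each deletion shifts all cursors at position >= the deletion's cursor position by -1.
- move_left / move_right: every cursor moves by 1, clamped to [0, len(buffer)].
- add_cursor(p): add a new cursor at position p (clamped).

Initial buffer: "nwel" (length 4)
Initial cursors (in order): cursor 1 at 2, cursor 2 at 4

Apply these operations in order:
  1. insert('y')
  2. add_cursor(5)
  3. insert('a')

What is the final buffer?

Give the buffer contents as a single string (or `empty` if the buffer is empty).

After op 1 (insert('y')): buffer="nwyely" (len 6), cursors c1@3 c2@6, authorship ..1..2
After op 2 (add_cursor(5)): buffer="nwyely" (len 6), cursors c1@3 c3@5 c2@6, authorship ..1..2
After op 3 (insert('a')): buffer="nwyaelaya" (len 9), cursors c1@4 c3@7 c2@9, authorship ..11..322

Answer: nwyaelaya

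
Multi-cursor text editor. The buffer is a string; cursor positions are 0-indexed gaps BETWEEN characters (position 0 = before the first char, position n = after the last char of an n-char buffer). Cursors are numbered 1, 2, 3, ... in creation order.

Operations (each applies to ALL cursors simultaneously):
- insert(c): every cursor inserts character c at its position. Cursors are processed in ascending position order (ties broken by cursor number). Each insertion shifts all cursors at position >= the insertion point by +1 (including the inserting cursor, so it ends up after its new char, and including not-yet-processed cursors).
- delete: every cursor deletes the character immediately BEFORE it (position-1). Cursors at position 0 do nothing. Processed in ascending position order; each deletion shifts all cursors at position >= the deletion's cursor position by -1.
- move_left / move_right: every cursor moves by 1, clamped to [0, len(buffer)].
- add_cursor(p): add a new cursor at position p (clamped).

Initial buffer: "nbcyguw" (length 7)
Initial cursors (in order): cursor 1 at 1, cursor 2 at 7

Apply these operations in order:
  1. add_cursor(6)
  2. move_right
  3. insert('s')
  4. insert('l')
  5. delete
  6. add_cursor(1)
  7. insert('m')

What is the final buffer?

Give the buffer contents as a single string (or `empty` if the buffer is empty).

Answer: nmbsmcyguwssmm

Derivation:
After op 1 (add_cursor(6)): buffer="nbcyguw" (len 7), cursors c1@1 c3@6 c2@7, authorship .......
After op 2 (move_right): buffer="nbcyguw" (len 7), cursors c1@2 c2@7 c3@7, authorship .......
After op 3 (insert('s')): buffer="nbscyguwss" (len 10), cursors c1@3 c2@10 c3@10, authorship ..1.....23
After op 4 (insert('l')): buffer="nbslcyguwssll" (len 13), cursors c1@4 c2@13 c3@13, authorship ..11.....2323
After op 5 (delete): buffer="nbscyguwss" (len 10), cursors c1@3 c2@10 c3@10, authorship ..1.....23
After op 6 (add_cursor(1)): buffer="nbscyguwss" (len 10), cursors c4@1 c1@3 c2@10 c3@10, authorship ..1.....23
After op 7 (insert('m')): buffer="nmbsmcyguwssmm" (len 14), cursors c4@2 c1@5 c2@14 c3@14, authorship .4.11.....2323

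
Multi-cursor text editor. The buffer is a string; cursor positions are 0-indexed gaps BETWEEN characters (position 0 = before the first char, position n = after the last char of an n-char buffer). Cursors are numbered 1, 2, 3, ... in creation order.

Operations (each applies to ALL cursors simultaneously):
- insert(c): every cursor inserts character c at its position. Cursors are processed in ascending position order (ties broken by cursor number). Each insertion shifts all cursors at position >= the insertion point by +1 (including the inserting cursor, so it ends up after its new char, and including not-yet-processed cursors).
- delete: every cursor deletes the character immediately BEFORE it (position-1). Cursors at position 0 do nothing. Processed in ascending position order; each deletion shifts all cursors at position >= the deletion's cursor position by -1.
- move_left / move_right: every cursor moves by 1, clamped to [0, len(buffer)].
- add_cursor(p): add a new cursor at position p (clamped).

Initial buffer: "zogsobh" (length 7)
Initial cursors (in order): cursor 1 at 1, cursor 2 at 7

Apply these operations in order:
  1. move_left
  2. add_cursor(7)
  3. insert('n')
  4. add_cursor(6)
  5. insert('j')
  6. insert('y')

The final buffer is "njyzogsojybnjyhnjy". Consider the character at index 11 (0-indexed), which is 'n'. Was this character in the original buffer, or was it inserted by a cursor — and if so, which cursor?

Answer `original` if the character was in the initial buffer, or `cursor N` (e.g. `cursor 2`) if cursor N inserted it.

Answer: cursor 2

Derivation:
After op 1 (move_left): buffer="zogsobh" (len 7), cursors c1@0 c2@6, authorship .......
After op 2 (add_cursor(7)): buffer="zogsobh" (len 7), cursors c1@0 c2@6 c3@7, authorship .......
After op 3 (insert('n')): buffer="nzogsobnhn" (len 10), cursors c1@1 c2@8 c3@10, authorship 1......2.3
After op 4 (add_cursor(6)): buffer="nzogsobnhn" (len 10), cursors c1@1 c4@6 c2@8 c3@10, authorship 1......2.3
After op 5 (insert('j')): buffer="njzogsojbnjhnj" (len 14), cursors c1@2 c4@8 c2@11 c3@14, authorship 11.....4.22.33
After op 6 (insert('y')): buffer="njyzogsojybnjyhnjy" (len 18), cursors c1@3 c4@10 c2@14 c3@18, authorship 111.....44.222.333
Authorship (.=original, N=cursor N): 1 1 1 . . . . . 4 4 . 2 2 2 . 3 3 3
Index 11: author = 2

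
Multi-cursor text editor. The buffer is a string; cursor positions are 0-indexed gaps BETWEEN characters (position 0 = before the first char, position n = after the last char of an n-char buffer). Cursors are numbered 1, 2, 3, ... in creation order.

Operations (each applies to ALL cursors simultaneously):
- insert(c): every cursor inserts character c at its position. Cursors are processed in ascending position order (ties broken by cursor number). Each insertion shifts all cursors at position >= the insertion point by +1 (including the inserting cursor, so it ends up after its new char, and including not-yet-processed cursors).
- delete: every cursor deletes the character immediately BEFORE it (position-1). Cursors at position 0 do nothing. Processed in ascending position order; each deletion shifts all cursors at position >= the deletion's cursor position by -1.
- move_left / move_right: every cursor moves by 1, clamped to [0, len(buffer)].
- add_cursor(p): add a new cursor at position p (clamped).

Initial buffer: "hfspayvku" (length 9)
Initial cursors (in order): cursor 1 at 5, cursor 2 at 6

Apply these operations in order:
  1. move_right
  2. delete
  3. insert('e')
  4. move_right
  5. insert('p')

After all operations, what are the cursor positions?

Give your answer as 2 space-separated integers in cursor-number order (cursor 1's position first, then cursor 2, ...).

Answer: 10 10

Derivation:
After op 1 (move_right): buffer="hfspayvku" (len 9), cursors c1@6 c2@7, authorship .........
After op 2 (delete): buffer="hfspaku" (len 7), cursors c1@5 c2@5, authorship .......
After op 3 (insert('e')): buffer="hfspaeeku" (len 9), cursors c1@7 c2@7, authorship .....12..
After op 4 (move_right): buffer="hfspaeeku" (len 9), cursors c1@8 c2@8, authorship .....12..
After op 5 (insert('p')): buffer="hfspaeekppu" (len 11), cursors c1@10 c2@10, authorship .....12.12.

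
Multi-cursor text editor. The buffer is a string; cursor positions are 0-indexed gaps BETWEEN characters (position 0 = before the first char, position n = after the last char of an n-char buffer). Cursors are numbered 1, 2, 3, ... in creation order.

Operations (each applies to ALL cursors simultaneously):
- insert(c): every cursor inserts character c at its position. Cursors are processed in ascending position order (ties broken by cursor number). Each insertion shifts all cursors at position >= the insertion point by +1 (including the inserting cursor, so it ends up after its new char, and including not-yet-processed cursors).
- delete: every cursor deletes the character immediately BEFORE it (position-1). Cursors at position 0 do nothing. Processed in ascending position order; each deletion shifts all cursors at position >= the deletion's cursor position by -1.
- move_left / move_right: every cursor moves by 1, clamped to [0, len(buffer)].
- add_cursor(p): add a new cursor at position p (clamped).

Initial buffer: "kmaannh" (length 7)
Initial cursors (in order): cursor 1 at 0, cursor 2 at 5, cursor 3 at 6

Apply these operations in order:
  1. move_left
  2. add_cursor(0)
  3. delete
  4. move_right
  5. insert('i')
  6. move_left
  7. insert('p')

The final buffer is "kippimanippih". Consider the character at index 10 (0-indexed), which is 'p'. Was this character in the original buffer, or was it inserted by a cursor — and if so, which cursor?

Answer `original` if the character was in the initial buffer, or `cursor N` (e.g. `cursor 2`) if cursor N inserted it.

Answer: cursor 3

Derivation:
After op 1 (move_left): buffer="kmaannh" (len 7), cursors c1@0 c2@4 c3@5, authorship .......
After op 2 (add_cursor(0)): buffer="kmaannh" (len 7), cursors c1@0 c4@0 c2@4 c3@5, authorship .......
After op 3 (delete): buffer="kmanh" (len 5), cursors c1@0 c4@0 c2@3 c3@3, authorship .....
After op 4 (move_right): buffer="kmanh" (len 5), cursors c1@1 c4@1 c2@4 c3@4, authorship .....
After op 5 (insert('i')): buffer="kiimaniih" (len 9), cursors c1@3 c4@3 c2@8 c3@8, authorship .14...23.
After op 6 (move_left): buffer="kiimaniih" (len 9), cursors c1@2 c4@2 c2@7 c3@7, authorship .14...23.
After op 7 (insert('p')): buffer="kippimanippih" (len 13), cursors c1@4 c4@4 c2@11 c3@11, authorship .1144...2233.
Authorship (.=original, N=cursor N): . 1 1 4 4 . . . 2 2 3 3 .
Index 10: author = 3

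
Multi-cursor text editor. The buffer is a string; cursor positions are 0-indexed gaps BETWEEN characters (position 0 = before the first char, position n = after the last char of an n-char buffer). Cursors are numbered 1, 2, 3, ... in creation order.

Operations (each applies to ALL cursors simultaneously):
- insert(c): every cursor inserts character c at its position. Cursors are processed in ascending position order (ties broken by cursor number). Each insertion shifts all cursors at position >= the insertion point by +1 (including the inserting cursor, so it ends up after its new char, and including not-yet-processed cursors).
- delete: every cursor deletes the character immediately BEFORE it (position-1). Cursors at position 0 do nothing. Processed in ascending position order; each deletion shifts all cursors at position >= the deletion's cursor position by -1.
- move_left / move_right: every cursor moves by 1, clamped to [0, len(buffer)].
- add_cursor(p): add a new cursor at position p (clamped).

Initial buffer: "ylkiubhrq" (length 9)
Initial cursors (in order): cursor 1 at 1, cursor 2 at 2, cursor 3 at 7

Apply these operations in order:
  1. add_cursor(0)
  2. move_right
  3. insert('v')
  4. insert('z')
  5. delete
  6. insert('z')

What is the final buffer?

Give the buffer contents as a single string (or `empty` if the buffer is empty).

Answer: yvzlvzkvziubhrvzq

Derivation:
After op 1 (add_cursor(0)): buffer="ylkiubhrq" (len 9), cursors c4@0 c1@1 c2@2 c3@7, authorship .........
After op 2 (move_right): buffer="ylkiubhrq" (len 9), cursors c4@1 c1@2 c2@3 c3@8, authorship .........
After op 3 (insert('v')): buffer="yvlvkviubhrvq" (len 13), cursors c4@2 c1@4 c2@6 c3@12, authorship .4.1.2.....3.
After op 4 (insert('z')): buffer="yvzlvzkvziubhrvzq" (len 17), cursors c4@3 c1@6 c2@9 c3@16, authorship .44.11.22.....33.
After op 5 (delete): buffer="yvlvkviubhrvq" (len 13), cursors c4@2 c1@4 c2@6 c3@12, authorship .4.1.2.....3.
After op 6 (insert('z')): buffer="yvzlvzkvziubhrvzq" (len 17), cursors c4@3 c1@6 c2@9 c3@16, authorship .44.11.22.....33.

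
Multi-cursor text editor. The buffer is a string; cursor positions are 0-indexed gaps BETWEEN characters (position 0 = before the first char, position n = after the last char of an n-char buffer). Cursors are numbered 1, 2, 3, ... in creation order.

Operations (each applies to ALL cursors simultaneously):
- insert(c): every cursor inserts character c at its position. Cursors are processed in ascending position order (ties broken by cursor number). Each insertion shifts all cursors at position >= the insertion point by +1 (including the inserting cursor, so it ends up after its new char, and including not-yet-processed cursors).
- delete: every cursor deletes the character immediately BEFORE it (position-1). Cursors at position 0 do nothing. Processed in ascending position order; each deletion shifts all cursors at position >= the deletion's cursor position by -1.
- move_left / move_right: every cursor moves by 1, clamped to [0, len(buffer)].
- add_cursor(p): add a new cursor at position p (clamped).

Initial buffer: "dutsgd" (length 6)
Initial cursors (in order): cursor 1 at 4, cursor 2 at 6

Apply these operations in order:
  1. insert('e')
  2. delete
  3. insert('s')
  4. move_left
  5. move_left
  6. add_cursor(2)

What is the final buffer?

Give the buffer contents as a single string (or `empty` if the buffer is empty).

After op 1 (insert('e')): buffer="dutsegde" (len 8), cursors c1@5 c2@8, authorship ....1..2
After op 2 (delete): buffer="dutsgd" (len 6), cursors c1@4 c2@6, authorship ......
After op 3 (insert('s')): buffer="dutssgds" (len 8), cursors c1@5 c2@8, authorship ....1..2
After op 4 (move_left): buffer="dutssgds" (len 8), cursors c1@4 c2@7, authorship ....1..2
After op 5 (move_left): buffer="dutssgds" (len 8), cursors c1@3 c2@6, authorship ....1..2
After op 6 (add_cursor(2)): buffer="dutssgds" (len 8), cursors c3@2 c1@3 c2@6, authorship ....1..2

Answer: dutssgds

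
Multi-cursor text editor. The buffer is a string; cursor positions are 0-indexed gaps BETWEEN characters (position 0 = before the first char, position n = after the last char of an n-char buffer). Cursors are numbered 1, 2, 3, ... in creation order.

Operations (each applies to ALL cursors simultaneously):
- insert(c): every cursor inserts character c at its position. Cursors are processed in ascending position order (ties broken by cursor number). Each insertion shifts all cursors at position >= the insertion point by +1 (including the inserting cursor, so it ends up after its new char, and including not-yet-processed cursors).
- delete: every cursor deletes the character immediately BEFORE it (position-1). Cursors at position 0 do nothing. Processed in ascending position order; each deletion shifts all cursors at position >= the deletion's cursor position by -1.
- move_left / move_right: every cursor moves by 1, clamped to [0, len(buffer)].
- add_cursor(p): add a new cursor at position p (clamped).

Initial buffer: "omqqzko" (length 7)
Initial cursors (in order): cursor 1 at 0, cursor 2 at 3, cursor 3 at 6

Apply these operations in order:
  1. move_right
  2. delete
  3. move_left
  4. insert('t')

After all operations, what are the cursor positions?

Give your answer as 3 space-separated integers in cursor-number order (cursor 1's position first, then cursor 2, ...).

Answer: 1 3 6

Derivation:
After op 1 (move_right): buffer="omqqzko" (len 7), cursors c1@1 c2@4 c3@7, authorship .......
After op 2 (delete): buffer="mqzk" (len 4), cursors c1@0 c2@2 c3@4, authorship ....
After op 3 (move_left): buffer="mqzk" (len 4), cursors c1@0 c2@1 c3@3, authorship ....
After op 4 (insert('t')): buffer="tmtqztk" (len 7), cursors c1@1 c2@3 c3@6, authorship 1.2..3.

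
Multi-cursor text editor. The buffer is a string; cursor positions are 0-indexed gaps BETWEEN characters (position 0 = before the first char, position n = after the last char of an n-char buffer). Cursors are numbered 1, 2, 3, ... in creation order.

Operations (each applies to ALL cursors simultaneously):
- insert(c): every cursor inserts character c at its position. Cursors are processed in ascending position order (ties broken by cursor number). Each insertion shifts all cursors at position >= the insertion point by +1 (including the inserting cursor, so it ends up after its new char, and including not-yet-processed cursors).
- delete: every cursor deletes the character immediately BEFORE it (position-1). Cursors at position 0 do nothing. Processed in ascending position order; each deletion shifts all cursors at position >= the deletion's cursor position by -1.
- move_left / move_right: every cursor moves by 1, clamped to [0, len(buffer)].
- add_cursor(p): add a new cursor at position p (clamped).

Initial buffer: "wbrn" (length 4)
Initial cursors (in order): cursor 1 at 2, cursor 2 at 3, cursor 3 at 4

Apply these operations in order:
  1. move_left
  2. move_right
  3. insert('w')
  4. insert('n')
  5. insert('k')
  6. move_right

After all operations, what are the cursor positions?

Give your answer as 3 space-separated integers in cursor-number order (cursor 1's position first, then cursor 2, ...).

Answer: 6 10 13

Derivation:
After op 1 (move_left): buffer="wbrn" (len 4), cursors c1@1 c2@2 c3@3, authorship ....
After op 2 (move_right): buffer="wbrn" (len 4), cursors c1@2 c2@3 c3@4, authorship ....
After op 3 (insert('w')): buffer="wbwrwnw" (len 7), cursors c1@3 c2@5 c3@7, authorship ..1.2.3
After op 4 (insert('n')): buffer="wbwnrwnnwn" (len 10), cursors c1@4 c2@7 c3@10, authorship ..11.22.33
After op 5 (insert('k')): buffer="wbwnkrwnknwnk" (len 13), cursors c1@5 c2@9 c3@13, authorship ..111.222.333
After op 6 (move_right): buffer="wbwnkrwnknwnk" (len 13), cursors c1@6 c2@10 c3@13, authorship ..111.222.333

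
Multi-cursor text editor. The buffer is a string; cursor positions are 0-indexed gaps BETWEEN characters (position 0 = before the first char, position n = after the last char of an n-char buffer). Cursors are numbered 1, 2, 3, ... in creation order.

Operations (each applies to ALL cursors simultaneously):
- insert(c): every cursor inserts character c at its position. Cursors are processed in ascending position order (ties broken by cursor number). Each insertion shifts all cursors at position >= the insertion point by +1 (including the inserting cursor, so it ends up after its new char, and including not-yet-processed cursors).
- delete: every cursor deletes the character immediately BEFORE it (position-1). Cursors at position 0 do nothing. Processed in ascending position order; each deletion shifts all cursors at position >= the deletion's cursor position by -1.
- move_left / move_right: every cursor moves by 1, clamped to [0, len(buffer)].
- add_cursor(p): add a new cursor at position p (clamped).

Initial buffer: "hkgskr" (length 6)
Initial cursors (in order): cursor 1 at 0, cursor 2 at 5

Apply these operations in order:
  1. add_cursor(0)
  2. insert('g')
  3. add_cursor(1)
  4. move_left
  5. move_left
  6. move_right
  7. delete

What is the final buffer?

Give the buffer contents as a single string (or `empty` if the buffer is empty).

Answer: ghkgsgr

Derivation:
After op 1 (add_cursor(0)): buffer="hkgskr" (len 6), cursors c1@0 c3@0 c2@5, authorship ......
After op 2 (insert('g')): buffer="gghkgskgr" (len 9), cursors c1@2 c3@2 c2@8, authorship 13.....2.
After op 3 (add_cursor(1)): buffer="gghkgskgr" (len 9), cursors c4@1 c1@2 c3@2 c2@8, authorship 13.....2.
After op 4 (move_left): buffer="gghkgskgr" (len 9), cursors c4@0 c1@1 c3@1 c2@7, authorship 13.....2.
After op 5 (move_left): buffer="gghkgskgr" (len 9), cursors c1@0 c3@0 c4@0 c2@6, authorship 13.....2.
After op 6 (move_right): buffer="gghkgskgr" (len 9), cursors c1@1 c3@1 c4@1 c2@7, authorship 13.....2.
After op 7 (delete): buffer="ghkgsgr" (len 7), cursors c1@0 c3@0 c4@0 c2@5, authorship 3....2.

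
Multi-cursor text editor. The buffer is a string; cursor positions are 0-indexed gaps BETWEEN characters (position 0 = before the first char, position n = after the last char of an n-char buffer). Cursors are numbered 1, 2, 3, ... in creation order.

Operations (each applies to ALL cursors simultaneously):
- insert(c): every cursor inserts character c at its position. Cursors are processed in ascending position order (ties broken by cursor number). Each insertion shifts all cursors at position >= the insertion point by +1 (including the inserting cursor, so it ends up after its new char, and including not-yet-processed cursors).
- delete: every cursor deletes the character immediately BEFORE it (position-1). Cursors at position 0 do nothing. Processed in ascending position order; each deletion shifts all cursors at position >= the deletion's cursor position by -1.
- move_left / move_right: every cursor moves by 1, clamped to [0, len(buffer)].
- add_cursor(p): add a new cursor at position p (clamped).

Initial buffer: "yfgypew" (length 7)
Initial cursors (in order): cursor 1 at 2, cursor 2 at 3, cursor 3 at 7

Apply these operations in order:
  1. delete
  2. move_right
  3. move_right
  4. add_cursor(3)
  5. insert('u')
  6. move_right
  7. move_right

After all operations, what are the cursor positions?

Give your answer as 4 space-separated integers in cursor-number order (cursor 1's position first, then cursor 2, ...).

After op 1 (delete): buffer="yype" (len 4), cursors c1@1 c2@1 c3@4, authorship ....
After op 2 (move_right): buffer="yype" (len 4), cursors c1@2 c2@2 c3@4, authorship ....
After op 3 (move_right): buffer="yype" (len 4), cursors c1@3 c2@3 c3@4, authorship ....
After op 4 (add_cursor(3)): buffer="yype" (len 4), cursors c1@3 c2@3 c4@3 c3@4, authorship ....
After op 5 (insert('u')): buffer="yypuuueu" (len 8), cursors c1@6 c2@6 c4@6 c3@8, authorship ...124.3
After op 6 (move_right): buffer="yypuuueu" (len 8), cursors c1@7 c2@7 c4@7 c3@8, authorship ...124.3
After op 7 (move_right): buffer="yypuuueu" (len 8), cursors c1@8 c2@8 c3@8 c4@8, authorship ...124.3

Answer: 8 8 8 8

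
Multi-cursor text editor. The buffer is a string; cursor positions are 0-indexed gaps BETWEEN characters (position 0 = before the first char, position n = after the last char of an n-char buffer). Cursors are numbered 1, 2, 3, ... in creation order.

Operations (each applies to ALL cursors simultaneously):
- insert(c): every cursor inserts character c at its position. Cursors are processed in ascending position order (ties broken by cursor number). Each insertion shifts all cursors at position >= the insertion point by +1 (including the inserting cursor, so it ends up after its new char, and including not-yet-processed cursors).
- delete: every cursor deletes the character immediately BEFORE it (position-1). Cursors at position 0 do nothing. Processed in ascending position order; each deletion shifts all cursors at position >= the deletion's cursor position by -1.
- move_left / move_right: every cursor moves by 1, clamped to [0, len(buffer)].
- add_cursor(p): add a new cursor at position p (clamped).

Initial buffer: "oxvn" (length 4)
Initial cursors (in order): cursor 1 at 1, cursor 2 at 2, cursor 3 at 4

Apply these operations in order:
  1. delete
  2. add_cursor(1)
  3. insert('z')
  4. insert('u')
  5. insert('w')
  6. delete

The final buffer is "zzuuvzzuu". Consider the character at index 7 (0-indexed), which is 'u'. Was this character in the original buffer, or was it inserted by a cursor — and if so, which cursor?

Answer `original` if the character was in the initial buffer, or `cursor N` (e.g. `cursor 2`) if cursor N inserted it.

After op 1 (delete): buffer="v" (len 1), cursors c1@0 c2@0 c3@1, authorship .
After op 2 (add_cursor(1)): buffer="v" (len 1), cursors c1@0 c2@0 c3@1 c4@1, authorship .
After op 3 (insert('z')): buffer="zzvzz" (len 5), cursors c1@2 c2@2 c3@5 c4@5, authorship 12.34
After op 4 (insert('u')): buffer="zzuuvzzuu" (len 9), cursors c1@4 c2@4 c3@9 c4@9, authorship 1212.3434
After op 5 (insert('w')): buffer="zzuuwwvzzuuww" (len 13), cursors c1@6 c2@6 c3@13 c4@13, authorship 121212.343434
After op 6 (delete): buffer="zzuuvzzuu" (len 9), cursors c1@4 c2@4 c3@9 c4@9, authorship 1212.3434
Authorship (.=original, N=cursor N): 1 2 1 2 . 3 4 3 4
Index 7: author = 3

Answer: cursor 3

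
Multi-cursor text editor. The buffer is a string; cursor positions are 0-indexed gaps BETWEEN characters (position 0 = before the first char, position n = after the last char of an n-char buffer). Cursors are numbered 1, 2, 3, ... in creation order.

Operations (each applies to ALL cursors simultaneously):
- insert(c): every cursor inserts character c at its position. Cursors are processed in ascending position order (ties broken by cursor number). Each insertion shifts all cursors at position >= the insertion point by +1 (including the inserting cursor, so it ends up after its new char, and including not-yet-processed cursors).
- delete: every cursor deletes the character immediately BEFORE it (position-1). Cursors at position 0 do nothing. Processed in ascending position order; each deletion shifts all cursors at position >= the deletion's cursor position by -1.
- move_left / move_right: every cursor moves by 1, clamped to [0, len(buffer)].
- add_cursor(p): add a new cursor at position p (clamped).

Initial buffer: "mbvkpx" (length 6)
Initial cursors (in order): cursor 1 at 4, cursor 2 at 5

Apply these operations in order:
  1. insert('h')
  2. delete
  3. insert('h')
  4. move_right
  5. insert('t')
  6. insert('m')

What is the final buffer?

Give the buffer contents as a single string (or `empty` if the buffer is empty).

Answer: mbvkhptmhxtm

Derivation:
After op 1 (insert('h')): buffer="mbvkhphx" (len 8), cursors c1@5 c2@7, authorship ....1.2.
After op 2 (delete): buffer="mbvkpx" (len 6), cursors c1@4 c2@5, authorship ......
After op 3 (insert('h')): buffer="mbvkhphx" (len 8), cursors c1@5 c2@7, authorship ....1.2.
After op 4 (move_right): buffer="mbvkhphx" (len 8), cursors c1@6 c2@8, authorship ....1.2.
After op 5 (insert('t')): buffer="mbvkhpthxt" (len 10), cursors c1@7 c2@10, authorship ....1.12.2
After op 6 (insert('m')): buffer="mbvkhptmhxtm" (len 12), cursors c1@8 c2@12, authorship ....1.112.22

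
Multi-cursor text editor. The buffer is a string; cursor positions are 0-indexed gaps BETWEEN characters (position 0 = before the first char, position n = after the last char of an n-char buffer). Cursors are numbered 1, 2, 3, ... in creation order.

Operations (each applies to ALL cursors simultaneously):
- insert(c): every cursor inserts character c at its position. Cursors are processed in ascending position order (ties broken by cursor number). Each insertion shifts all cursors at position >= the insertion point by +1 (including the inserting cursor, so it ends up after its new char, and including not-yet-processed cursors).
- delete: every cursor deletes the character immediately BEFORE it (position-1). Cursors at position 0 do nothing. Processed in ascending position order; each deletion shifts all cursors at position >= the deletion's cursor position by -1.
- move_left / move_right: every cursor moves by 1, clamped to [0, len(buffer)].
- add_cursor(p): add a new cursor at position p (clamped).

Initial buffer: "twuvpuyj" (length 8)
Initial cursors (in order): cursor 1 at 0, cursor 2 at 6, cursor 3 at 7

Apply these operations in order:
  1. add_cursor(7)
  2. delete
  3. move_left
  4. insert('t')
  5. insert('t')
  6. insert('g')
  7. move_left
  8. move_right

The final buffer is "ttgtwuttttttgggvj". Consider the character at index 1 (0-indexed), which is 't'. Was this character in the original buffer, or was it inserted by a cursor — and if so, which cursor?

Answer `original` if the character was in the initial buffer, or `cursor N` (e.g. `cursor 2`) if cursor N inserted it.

After op 1 (add_cursor(7)): buffer="twuvpuyj" (len 8), cursors c1@0 c2@6 c3@7 c4@7, authorship ........
After op 2 (delete): buffer="twuvj" (len 5), cursors c1@0 c2@4 c3@4 c4@4, authorship .....
After op 3 (move_left): buffer="twuvj" (len 5), cursors c1@0 c2@3 c3@3 c4@3, authorship .....
After op 4 (insert('t')): buffer="ttwutttvj" (len 9), cursors c1@1 c2@7 c3@7 c4@7, authorship 1...234..
After op 5 (insert('t')): buffer="tttwuttttttvj" (len 13), cursors c1@2 c2@11 c3@11 c4@11, authorship 11...234234..
After op 6 (insert('g')): buffer="ttgtwuttttttgggvj" (len 17), cursors c1@3 c2@15 c3@15 c4@15, authorship 111...234234234..
After op 7 (move_left): buffer="ttgtwuttttttgggvj" (len 17), cursors c1@2 c2@14 c3@14 c4@14, authorship 111...234234234..
After op 8 (move_right): buffer="ttgtwuttttttgggvj" (len 17), cursors c1@3 c2@15 c3@15 c4@15, authorship 111...234234234..
Authorship (.=original, N=cursor N): 1 1 1 . . . 2 3 4 2 3 4 2 3 4 . .
Index 1: author = 1

Answer: cursor 1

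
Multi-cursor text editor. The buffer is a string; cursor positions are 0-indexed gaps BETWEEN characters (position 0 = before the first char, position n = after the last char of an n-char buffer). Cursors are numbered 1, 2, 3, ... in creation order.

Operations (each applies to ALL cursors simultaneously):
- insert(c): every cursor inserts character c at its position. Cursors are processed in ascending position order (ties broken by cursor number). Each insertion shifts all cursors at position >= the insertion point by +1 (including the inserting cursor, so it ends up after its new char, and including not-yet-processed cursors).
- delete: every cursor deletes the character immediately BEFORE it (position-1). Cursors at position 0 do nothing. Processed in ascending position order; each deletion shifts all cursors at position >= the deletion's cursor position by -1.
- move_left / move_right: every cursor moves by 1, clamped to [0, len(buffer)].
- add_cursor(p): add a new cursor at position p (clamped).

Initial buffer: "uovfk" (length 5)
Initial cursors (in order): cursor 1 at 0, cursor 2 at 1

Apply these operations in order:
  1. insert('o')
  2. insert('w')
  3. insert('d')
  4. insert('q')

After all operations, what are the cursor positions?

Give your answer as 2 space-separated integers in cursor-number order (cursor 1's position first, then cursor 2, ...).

After op 1 (insert('o')): buffer="ouoovfk" (len 7), cursors c1@1 c2@3, authorship 1.2....
After op 2 (insert('w')): buffer="owuowovfk" (len 9), cursors c1@2 c2@5, authorship 11.22....
After op 3 (insert('d')): buffer="owduowdovfk" (len 11), cursors c1@3 c2@7, authorship 111.222....
After op 4 (insert('q')): buffer="owdquowdqovfk" (len 13), cursors c1@4 c2@9, authorship 1111.2222....

Answer: 4 9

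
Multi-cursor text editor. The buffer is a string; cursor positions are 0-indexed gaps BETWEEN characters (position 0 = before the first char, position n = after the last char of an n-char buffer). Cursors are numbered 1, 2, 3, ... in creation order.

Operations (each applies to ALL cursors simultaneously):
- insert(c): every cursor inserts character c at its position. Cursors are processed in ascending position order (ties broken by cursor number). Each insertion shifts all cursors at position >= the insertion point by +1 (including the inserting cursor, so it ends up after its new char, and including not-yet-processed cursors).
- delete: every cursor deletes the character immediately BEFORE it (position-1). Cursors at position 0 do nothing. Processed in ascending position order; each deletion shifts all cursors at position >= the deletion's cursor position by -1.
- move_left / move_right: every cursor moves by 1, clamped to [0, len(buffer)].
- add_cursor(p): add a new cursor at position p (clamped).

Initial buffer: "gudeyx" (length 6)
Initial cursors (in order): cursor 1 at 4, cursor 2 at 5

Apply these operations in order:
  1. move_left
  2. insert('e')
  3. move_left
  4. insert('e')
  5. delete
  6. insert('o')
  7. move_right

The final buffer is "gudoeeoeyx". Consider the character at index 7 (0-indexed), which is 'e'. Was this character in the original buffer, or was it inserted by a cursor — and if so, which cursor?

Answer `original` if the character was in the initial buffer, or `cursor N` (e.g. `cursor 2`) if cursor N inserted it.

Answer: cursor 2

Derivation:
After op 1 (move_left): buffer="gudeyx" (len 6), cursors c1@3 c2@4, authorship ......
After op 2 (insert('e')): buffer="gudeeeyx" (len 8), cursors c1@4 c2@6, authorship ...1.2..
After op 3 (move_left): buffer="gudeeeyx" (len 8), cursors c1@3 c2@5, authorship ...1.2..
After op 4 (insert('e')): buffer="gudeeeeeyx" (len 10), cursors c1@4 c2@7, authorship ...11.22..
After op 5 (delete): buffer="gudeeeyx" (len 8), cursors c1@3 c2@5, authorship ...1.2..
After op 6 (insert('o')): buffer="gudoeeoeyx" (len 10), cursors c1@4 c2@7, authorship ...11.22..
After op 7 (move_right): buffer="gudoeeoeyx" (len 10), cursors c1@5 c2@8, authorship ...11.22..
Authorship (.=original, N=cursor N): . . . 1 1 . 2 2 . .
Index 7: author = 2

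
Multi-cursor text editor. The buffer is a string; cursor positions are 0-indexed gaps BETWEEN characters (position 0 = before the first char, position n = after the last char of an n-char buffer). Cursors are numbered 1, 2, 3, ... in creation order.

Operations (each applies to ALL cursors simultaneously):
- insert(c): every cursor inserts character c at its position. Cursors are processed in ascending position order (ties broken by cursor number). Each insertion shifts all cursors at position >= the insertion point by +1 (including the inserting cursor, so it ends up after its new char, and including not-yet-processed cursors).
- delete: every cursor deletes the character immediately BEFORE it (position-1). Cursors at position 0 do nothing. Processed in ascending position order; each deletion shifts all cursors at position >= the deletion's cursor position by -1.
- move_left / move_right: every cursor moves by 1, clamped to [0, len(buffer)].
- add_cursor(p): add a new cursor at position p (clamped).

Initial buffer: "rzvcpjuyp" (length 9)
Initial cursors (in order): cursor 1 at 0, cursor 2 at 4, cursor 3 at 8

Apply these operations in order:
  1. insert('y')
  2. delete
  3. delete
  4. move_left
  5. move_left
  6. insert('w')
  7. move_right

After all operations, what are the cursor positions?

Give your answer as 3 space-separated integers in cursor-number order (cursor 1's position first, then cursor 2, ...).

After op 1 (insert('y')): buffer="yrzvcypjuyyp" (len 12), cursors c1@1 c2@6 c3@11, authorship 1....2....3.
After op 2 (delete): buffer="rzvcpjuyp" (len 9), cursors c1@0 c2@4 c3@8, authorship .........
After op 3 (delete): buffer="rzvpjup" (len 7), cursors c1@0 c2@3 c3@6, authorship .......
After op 4 (move_left): buffer="rzvpjup" (len 7), cursors c1@0 c2@2 c3@5, authorship .......
After op 5 (move_left): buffer="rzvpjup" (len 7), cursors c1@0 c2@1 c3@4, authorship .......
After op 6 (insert('w')): buffer="wrwzvpwjup" (len 10), cursors c1@1 c2@3 c3@7, authorship 1.2...3...
After op 7 (move_right): buffer="wrwzvpwjup" (len 10), cursors c1@2 c2@4 c3@8, authorship 1.2...3...

Answer: 2 4 8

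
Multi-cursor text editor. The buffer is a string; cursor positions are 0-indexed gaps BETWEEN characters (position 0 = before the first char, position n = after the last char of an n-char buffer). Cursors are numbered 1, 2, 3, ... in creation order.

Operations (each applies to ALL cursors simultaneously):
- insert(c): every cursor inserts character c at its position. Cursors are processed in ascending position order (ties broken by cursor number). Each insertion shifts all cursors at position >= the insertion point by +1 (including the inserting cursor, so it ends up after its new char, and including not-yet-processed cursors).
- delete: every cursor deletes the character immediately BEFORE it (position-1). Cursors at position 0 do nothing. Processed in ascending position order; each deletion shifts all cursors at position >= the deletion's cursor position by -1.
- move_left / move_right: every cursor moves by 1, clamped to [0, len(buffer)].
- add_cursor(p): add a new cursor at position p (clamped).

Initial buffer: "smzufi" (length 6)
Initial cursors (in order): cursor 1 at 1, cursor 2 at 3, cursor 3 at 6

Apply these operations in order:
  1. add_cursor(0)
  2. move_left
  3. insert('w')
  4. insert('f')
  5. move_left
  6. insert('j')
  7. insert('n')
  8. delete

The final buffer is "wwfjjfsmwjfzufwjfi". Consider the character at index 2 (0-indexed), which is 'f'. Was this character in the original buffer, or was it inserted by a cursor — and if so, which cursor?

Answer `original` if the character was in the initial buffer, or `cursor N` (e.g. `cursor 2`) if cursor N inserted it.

After op 1 (add_cursor(0)): buffer="smzufi" (len 6), cursors c4@0 c1@1 c2@3 c3@6, authorship ......
After op 2 (move_left): buffer="smzufi" (len 6), cursors c1@0 c4@0 c2@2 c3@5, authorship ......
After op 3 (insert('w')): buffer="wwsmwzufwi" (len 10), cursors c1@2 c4@2 c2@5 c3@9, authorship 14..2...3.
After op 4 (insert('f')): buffer="wwffsmwfzufwfi" (len 14), cursors c1@4 c4@4 c2@8 c3@13, authorship 1414..22...33.
After op 5 (move_left): buffer="wwffsmwfzufwfi" (len 14), cursors c1@3 c4@3 c2@7 c3@12, authorship 1414..22...33.
After op 6 (insert('j')): buffer="wwfjjfsmwjfzufwjfi" (len 18), cursors c1@5 c4@5 c2@10 c3@16, authorship 141144..222...333.
After op 7 (insert('n')): buffer="wwfjjnnfsmwjnfzufwjnfi" (len 22), cursors c1@7 c4@7 c2@13 c3@20, authorship 14114144..2222...3333.
After op 8 (delete): buffer="wwfjjfsmwjfzufwjfi" (len 18), cursors c1@5 c4@5 c2@10 c3@16, authorship 141144..222...333.
Authorship (.=original, N=cursor N): 1 4 1 1 4 4 . . 2 2 2 . . . 3 3 3 .
Index 2: author = 1

Answer: cursor 1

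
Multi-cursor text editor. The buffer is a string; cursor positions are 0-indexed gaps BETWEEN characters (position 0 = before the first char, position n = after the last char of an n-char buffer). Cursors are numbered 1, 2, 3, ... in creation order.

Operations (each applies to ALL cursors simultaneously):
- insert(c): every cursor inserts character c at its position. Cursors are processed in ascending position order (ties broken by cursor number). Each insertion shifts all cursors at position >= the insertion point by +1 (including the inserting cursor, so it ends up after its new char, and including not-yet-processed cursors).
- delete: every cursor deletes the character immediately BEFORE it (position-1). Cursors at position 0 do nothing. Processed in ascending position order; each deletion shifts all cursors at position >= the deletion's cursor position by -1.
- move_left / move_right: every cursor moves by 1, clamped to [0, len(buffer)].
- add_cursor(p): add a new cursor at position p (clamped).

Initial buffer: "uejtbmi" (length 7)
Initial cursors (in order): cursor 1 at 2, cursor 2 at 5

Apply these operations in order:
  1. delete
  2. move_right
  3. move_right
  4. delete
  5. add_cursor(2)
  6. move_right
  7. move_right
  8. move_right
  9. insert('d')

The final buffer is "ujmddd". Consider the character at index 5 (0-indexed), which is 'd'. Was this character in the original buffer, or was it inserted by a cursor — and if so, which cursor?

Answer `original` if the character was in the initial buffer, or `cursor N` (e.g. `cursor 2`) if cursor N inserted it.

Answer: cursor 3

Derivation:
After op 1 (delete): buffer="ujtmi" (len 5), cursors c1@1 c2@3, authorship .....
After op 2 (move_right): buffer="ujtmi" (len 5), cursors c1@2 c2@4, authorship .....
After op 3 (move_right): buffer="ujtmi" (len 5), cursors c1@3 c2@5, authorship .....
After op 4 (delete): buffer="ujm" (len 3), cursors c1@2 c2@3, authorship ...
After op 5 (add_cursor(2)): buffer="ujm" (len 3), cursors c1@2 c3@2 c2@3, authorship ...
After op 6 (move_right): buffer="ujm" (len 3), cursors c1@3 c2@3 c3@3, authorship ...
After op 7 (move_right): buffer="ujm" (len 3), cursors c1@3 c2@3 c3@3, authorship ...
After op 8 (move_right): buffer="ujm" (len 3), cursors c1@3 c2@3 c3@3, authorship ...
After op 9 (insert('d')): buffer="ujmddd" (len 6), cursors c1@6 c2@6 c3@6, authorship ...123
Authorship (.=original, N=cursor N): . . . 1 2 3
Index 5: author = 3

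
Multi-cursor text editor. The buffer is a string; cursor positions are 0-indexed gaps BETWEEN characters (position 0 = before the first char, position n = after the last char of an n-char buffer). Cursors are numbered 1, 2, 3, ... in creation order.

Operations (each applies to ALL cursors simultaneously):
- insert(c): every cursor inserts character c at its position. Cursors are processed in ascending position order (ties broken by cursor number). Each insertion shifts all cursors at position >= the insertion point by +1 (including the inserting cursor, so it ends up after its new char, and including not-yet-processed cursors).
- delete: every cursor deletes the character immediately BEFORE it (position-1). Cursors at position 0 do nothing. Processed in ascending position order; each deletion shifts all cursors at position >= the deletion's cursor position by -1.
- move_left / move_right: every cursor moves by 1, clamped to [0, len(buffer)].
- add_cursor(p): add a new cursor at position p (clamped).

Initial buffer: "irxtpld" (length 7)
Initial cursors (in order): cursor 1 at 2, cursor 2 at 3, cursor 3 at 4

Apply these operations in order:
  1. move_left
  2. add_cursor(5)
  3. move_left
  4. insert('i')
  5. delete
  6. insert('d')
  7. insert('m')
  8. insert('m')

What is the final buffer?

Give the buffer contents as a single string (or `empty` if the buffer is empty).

After op 1 (move_left): buffer="irxtpld" (len 7), cursors c1@1 c2@2 c3@3, authorship .......
After op 2 (add_cursor(5)): buffer="irxtpld" (len 7), cursors c1@1 c2@2 c3@3 c4@5, authorship .......
After op 3 (move_left): buffer="irxtpld" (len 7), cursors c1@0 c2@1 c3@2 c4@4, authorship .......
After op 4 (insert('i')): buffer="iiirixtipld" (len 11), cursors c1@1 c2@3 c3@5 c4@8, authorship 1.2.3..4...
After op 5 (delete): buffer="irxtpld" (len 7), cursors c1@0 c2@1 c3@2 c4@4, authorship .......
After op 6 (insert('d')): buffer="didrdxtdpld" (len 11), cursors c1@1 c2@3 c3@5 c4@8, authorship 1.2.3..4...
After op 7 (insert('m')): buffer="dmidmrdmxtdmpld" (len 15), cursors c1@2 c2@5 c3@8 c4@12, authorship 11.22.33..44...
After op 8 (insert('m')): buffer="dmmidmmrdmmxtdmmpld" (len 19), cursors c1@3 c2@7 c3@11 c4@16, authorship 111.222.333..444...

Answer: dmmidmmrdmmxtdmmpld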